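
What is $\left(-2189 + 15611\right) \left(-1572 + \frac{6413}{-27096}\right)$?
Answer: $- \frac{95299164025}{4516} \approx -2.1103 \cdot 10^{7}$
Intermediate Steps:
$\left(-2189 + 15611\right) \left(-1572 + \frac{6413}{-27096}\right) = 13422 \left(-1572 + 6413 \left(- \frac{1}{27096}\right)\right) = 13422 \left(-1572 - \frac{6413}{27096}\right) = 13422 \left(- \frac{42601325}{27096}\right) = - \frac{95299164025}{4516}$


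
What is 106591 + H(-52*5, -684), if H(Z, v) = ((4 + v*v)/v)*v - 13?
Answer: 574438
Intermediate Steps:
H(Z, v) = -9 + v² (H(Z, v) = ((4 + v²)/v)*v - 13 = (4 + v²) - 13 = -9 + v²)
106591 + H(-52*5, -684) = 106591 + (-9 + (-684)²) = 106591 + (-9 + 467856) = 106591 + 467847 = 574438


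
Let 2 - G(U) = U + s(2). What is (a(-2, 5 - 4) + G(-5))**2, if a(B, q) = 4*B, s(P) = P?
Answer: 9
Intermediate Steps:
G(U) = -U (G(U) = 2 - (U + 2) = 2 - (2 + U) = 2 + (-2 - U) = -U)
(a(-2, 5 - 4) + G(-5))**2 = (4*(-2) - 1*(-5))**2 = (-8 + 5)**2 = (-3)**2 = 9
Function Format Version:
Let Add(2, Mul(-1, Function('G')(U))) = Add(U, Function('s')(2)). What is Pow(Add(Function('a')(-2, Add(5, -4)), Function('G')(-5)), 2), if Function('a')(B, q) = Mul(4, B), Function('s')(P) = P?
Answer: 9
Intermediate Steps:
Function('G')(U) = Mul(-1, U) (Function('G')(U) = Add(2, Mul(-1, Add(U, 2))) = Add(2, Mul(-1, Add(2, U))) = Add(2, Add(-2, Mul(-1, U))) = Mul(-1, U))
Pow(Add(Function('a')(-2, Add(5, -4)), Function('G')(-5)), 2) = Pow(Add(Mul(4, -2), Mul(-1, -5)), 2) = Pow(Add(-8, 5), 2) = Pow(-3, 2) = 9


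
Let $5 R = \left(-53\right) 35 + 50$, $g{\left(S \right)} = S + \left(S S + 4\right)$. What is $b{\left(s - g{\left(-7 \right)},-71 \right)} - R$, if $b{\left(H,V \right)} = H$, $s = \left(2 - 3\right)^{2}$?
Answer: $316$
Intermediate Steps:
$g{\left(S \right)} = 4 + S + S^{2}$ ($g{\left(S \right)} = S + \left(S^{2} + 4\right) = S + \left(4 + S^{2}\right) = 4 + S + S^{2}$)
$s = 1$ ($s = \left(-1\right)^{2} = 1$)
$R = -361$ ($R = \frac{\left(-53\right) 35 + 50}{5} = \frac{-1855 + 50}{5} = \frac{1}{5} \left(-1805\right) = -361$)
$b{\left(s - g{\left(-7 \right)},-71 \right)} - R = \left(1 - \left(4 - 7 + \left(-7\right)^{2}\right)\right) - -361 = \left(1 - \left(4 - 7 + 49\right)\right) + 361 = \left(1 - 46\right) + 361 = -45 + 361 = 316$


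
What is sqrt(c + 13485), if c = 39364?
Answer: sqrt(52849) ≈ 229.89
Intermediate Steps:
sqrt(c + 13485) = sqrt(39364 + 13485) = sqrt(52849)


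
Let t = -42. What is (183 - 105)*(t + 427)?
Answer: 30030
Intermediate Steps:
(183 - 105)*(t + 427) = (183 - 105)*(-42 + 427) = 78*385 = 30030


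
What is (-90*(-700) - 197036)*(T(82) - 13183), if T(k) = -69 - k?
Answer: 1787236024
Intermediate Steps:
(-90*(-700) - 197036)*(T(82) - 13183) = (-90*(-700) - 197036)*((-69 - 1*82) - 13183) = (63000 - 197036)*((-69 - 82) - 13183) = -134036*(-151 - 13183) = -134036*(-13334) = 1787236024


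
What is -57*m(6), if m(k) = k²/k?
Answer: -342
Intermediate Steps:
m(k) = k
-57*m(6) = -57*6 = -342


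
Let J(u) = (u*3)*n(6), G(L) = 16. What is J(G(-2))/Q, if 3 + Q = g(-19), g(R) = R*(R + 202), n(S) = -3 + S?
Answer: -6/145 ≈ -0.041379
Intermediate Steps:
g(R) = R*(202 + R)
Q = -3480 (Q = -3 - 19*(202 - 19) = -3 - 19*183 = -3 - 3477 = -3480)
J(u) = 9*u (J(u) = (u*3)*(-3 + 6) = (3*u)*3 = 9*u)
J(G(-2))/Q = (9*16)/(-3480) = 144*(-1/3480) = -6/145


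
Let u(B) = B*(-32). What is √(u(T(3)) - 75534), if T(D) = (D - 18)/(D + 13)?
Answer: 44*I*√39 ≈ 274.78*I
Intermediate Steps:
T(D) = (-18 + D)/(13 + D)
u(B) = -32*B
√(u(T(3)) - 75534) = √(-32*(-18 + 3)/(13 + 3) - 75534) = √(-32*(-15)/16 - 75534) = √(-2*(-15) - 75534) = √(-32*(-15/16) - 75534) = √(30 - 75534) = √(-75504) = 44*I*√39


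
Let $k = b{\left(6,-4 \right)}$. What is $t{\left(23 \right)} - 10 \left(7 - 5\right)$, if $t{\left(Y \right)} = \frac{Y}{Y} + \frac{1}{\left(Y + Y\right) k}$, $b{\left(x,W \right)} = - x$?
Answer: $- \frac{5245}{276} \approx -19.004$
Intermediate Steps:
$k = -6$ ($k = \left(-1\right) 6 = -6$)
$t{\left(Y \right)} = 1 - \frac{1}{12 Y}$ ($t{\left(Y \right)} = \frac{Y}{Y} + \frac{1}{\left(Y + Y\right) \left(-6\right)} = 1 + \frac{1}{2 Y} \left(- \frac{1}{6}\right) = 1 - \frac{1}{12 Y}$)
$t{\left(23 \right)} - 10 \left(7 - 5\right) = \frac{- \frac{1}{12} + 23}{23} - 10 \left(7 - 5\right) = \frac{1}{23} \cdot \frac{275}{12} - 10 \cdot 2 = \frac{275}{276} - 20 = - \frac{5245}{276}$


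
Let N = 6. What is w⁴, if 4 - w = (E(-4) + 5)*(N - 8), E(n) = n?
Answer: 1296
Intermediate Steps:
w = 6 (w = 4 - (-4 + 5)*(6 - 8) = 4 - (-2) = 4 - 1*(-2) = 4 + 2 = 6)
w⁴ = 6⁴ = 1296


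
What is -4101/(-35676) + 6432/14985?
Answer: 10774871/19800180 ≈ 0.54418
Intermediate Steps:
-4101/(-35676) + 6432/14985 = -4101*(-1/35676) + 6432*(1/14985) = 1367/11892 + 2144/4995 = 10774871/19800180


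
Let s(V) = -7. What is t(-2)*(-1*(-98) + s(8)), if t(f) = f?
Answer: -182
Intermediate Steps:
t(-2)*(-1*(-98) + s(8)) = -2*(-1*(-98) - 7) = -2*(98 - 7) = -2*91 = -182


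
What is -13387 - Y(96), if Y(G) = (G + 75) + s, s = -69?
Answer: -13489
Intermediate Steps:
Y(G) = 6 + G (Y(G) = (G + 75) - 69 = (75 + G) - 69 = 6 + G)
-13387 - Y(96) = -13387 - (6 + 96) = -13387 - 1*102 = -13387 - 102 = -13489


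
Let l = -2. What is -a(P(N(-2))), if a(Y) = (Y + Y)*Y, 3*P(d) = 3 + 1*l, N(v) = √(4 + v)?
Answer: -2/9 ≈ -0.22222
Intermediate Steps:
P(d) = ⅓ (P(d) = (3 + 1*(-2))/3 = (3 - 2)/3 = (⅓)*1 = ⅓)
a(Y) = 2*Y² (a(Y) = (2*Y)*Y = 2*Y²)
-a(P(N(-2))) = -2*(⅓)² = -2/9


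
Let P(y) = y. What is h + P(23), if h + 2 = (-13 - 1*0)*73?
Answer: -928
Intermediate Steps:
h = -951 (h = -2 + (-13 - 1*0)*73 = -2 + (-13 + 0)*73 = -2 - 13*73 = -2 - 949 = -951)
h + P(23) = -951 + 23 = -928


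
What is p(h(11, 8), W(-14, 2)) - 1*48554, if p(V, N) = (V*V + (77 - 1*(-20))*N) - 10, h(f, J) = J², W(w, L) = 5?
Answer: -43983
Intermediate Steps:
p(V, N) = -10 + V² + 97*N (p(V, N) = (V² + (77 + 20)*N) - 10 = (V² + 97*N) - 10 = -10 + V² + 97*N)
p(h(11, 8), W(-14, 2)) - 1*48554 = (-10 + (8²)² + 97*5) - 1*48554 = (-10 + 64² + 485) - 48554 = (-10 + 4096 + 485) - 48554 = 4571 - 48554 = -43983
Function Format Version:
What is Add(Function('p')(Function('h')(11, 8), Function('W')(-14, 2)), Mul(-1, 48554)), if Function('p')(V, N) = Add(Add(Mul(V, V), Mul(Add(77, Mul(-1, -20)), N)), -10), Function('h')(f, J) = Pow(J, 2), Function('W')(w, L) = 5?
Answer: -43983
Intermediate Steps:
Function('p')(V, N) = Add(-10, Pow(V, 2), Mul(97, N)) (Function('p')(V, N) = Add(Add(Pow(V, 2), Mul(Add(77, 20), N)), -10) = Add(Add(Pow(V, 2), Mul(97, N)), -10) = Add(-10, Pow(V, 2), Mul(97, N)))
Add(Function('p')(Function('h')(11, 8), Function('W')(-14, 2)), Mul(-1, 48554)) = Add(Add(-10, Pow(Pow(8, 2), 2), Mul(97, 5)), Mul(-1, 48554)) = Add(Add(-10, Pow(64, 2), 485), -48554) = Add(Add(-10, 4096, 485), -48554) = Add(4571, -48554) = -43983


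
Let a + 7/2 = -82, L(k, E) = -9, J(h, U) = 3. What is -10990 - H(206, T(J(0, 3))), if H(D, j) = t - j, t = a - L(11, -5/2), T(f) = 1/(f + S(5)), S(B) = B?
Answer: -87307/8 ≈ -10913.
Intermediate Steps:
T(f) = 1/(5 + f) (T(f) = 1/(f + 5) = 1/(5 + f))
a = -171/2 (a = -7/2 - 82 = -171/2 ≈ -85.500)
t = -153/2 (t = -171/2 - 1*(-9) = -171/2 + 9 = -153/2 ≈ -76.500)
H(D, j) = -153/2 - j
-10990 - H(206, T(J(0, 3))) = -10990 - (-153/2 - 1/(5 + 3)) = -10990 - (-153/2 - 1/8) = -10990 - (-153/2 - 1*⅛) = -10990 - (-153/2 - ⅛) = -10990 - 1*(-613/8) = -10990 + 613/8 = -87307/8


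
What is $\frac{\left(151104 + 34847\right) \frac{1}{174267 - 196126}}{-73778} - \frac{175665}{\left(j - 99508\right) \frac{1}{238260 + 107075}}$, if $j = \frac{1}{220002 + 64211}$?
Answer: $\frac{27805258933694233425064703}{45609898358354834306} \approx 6.0963 \cdot 10^{5}$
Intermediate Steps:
$j = \frac{1}{284213} \approx 3.5185 \cdot 10^{-6}$
$\frac{\left(151104 + 34847\right) \frac{1}{174267 - 196126}}{-73778} - \frac{175665}{\left(j - 99508\right) \frac{1}{238260 + 107075}} = \frac{\left(151104 + 34847\right) \frac{1}{174267 - 196126}}{-73778} - \frac{175665}{\left(\frac{1}{284213} - 99508\right) \frac{1}{238260 + 107075}} = \frac{185951}{174267 - 196126} \left(- \frac{1}{73778}\right) - \frac{175665}{\left(- \frac{28281467203}{284213}\right) \frac{1}{345335}} = \frac{185951}{-21859} \left(- \frac{1}{73778}\right) - \frac{175665}{- \frac{28281467203}{98148696355}} = 185951 \left(- \frac{1}{21859}\right) \left(- \frac{1}{73778}\right) - - \frac{17241290745201075}{28281467203} = \left(- \frac{185951}{21859}\right) \left(- \frac{1}{73778}\right) + \frac{17241290745201075}{28281467203} = \frac{185951}{1612713302} + \frac{17241290745201075}{28281467203} = \frac{27805258933694233425064703}{45609898358354834306}$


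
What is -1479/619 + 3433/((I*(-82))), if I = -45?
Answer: -3332483/2284110 ≈ -1.4590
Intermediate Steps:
-1479/619 + 3433/((I*(-82))) = -1479/619 + 3433/((-45*(-82))) = -1479*1/619 + 3433/3690 = -1479/619 + 3433*(1/3690) = -1479/619 + 3433/3690 = -3332483/2284110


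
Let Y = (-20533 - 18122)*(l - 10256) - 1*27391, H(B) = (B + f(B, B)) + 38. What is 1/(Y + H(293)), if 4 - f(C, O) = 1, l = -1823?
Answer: 1/466886688 ≈ 2.1418e-9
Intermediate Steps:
f(C, O) = 3 (f(C, O) = 4 - 1*1 = 4 - 1 = 3)
H(B) = 41 + B (H(B) = (B + 3) + 38 = (3 + B) + 38 = 41 + B)
Y = 466886354 (Y = (-20533 - 18122)*(-1823 - 10256) - 1*27391 = -38655*(-12079) - 27391 = 466913745 - 27391 = 466886354)
1/(Y + H(293)) = 1/(466886354 + (41 + 293)) = 1/(466886354 + 334) = 1/466886688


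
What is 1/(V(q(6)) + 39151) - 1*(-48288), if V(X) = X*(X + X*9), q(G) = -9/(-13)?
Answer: 319537582921/6617329 ≈ 48288.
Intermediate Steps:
q(G) = 9/13 (q(G) = -9*(-1/13) = 9/13)
V(X) = 10*X² (V(X) = X*(X + 9*X) = X*(10*X) = 10*X²)
1/(V(q(6)) + 39151) - 1*(-48288) = 1/(10*(9/13)² + 39151) - 1*(-48288) = 1/(10*(81/169) + 39151) + 48288 = 1/(810/169 + 39151) + 48288 = 1/(6617329/169) + 48288 = 169/6617329 + 48288 = 319537582921/6617329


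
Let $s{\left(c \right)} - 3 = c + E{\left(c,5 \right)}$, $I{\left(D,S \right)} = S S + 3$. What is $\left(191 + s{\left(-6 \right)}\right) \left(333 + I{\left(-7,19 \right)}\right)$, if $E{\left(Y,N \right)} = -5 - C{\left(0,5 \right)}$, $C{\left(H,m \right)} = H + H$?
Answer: $127551$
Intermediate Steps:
$C{\left(H,m \right)} = 2 H$
$E{\left(Y,N \right)} = -5$ ($E{\left(Y,N \right)} = -5 - 2 \cdot 0 = -5 - 0 = -5 + 0 = -5$)
$I{\left(D,S \right)} = 3 + S^{2}$ ($I{\left(D,S \right)} = S^{2} + 3 = 3 + S^{2}$)
$s{\left(c \right)} = -2 + c$ ($s{\left(c \right)} = 3 + \left(c - 5\right) = 3 + \left(-5 + c\right) = -2 + c$)
$\left(191 + s{\left(-6 \right)}\right) \left(333 + I{\left(-7,19 \right)}\right) = \left(191 - 8\right) \left(333 + \left(3 + 19^{2}\right)\right) = \left(191 - 8\right) \left(333 + \left(3 + 361\right)\right) = 183 \left(333 + 364\right) = 183 \cdot 697 = 127551$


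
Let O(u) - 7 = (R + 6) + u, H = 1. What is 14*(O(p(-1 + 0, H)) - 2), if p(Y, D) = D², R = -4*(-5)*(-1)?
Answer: -112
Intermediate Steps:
R = -20 (R = 20*(-1) = -20)
O(u) = -7 + u (O(u) = 7 + ((-20 + 6) + u) = 7 + (-14 + u) = -7 + u)
14*(O(p(-1 + 0, H)) - 2) = 14*((-7 + 1²) - 2) = 14*((-7 + 1) - 2) = 14*(-6 - 2) = 14*(-8) = -112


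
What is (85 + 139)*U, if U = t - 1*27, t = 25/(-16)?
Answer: -6398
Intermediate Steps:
t = -25/16 (t = 25*(-1/16) = -25/16 ≈ -1.5625)
U = -457/16 (U = -25/16 - 1*27 = -25/16 - 27 = -457/16 ≈ -28.563)
(85 + 139)*U = (85 + 139)*(-457/16) = 224*(-457/16) = -6398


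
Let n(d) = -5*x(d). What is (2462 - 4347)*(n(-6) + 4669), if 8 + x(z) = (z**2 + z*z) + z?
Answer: -8254415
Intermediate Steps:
x(z) = -8 + z + 2*z**2 (x(z) = -8 + ((z**2 + z*z) + z) = -8 + ((z**2 + z**2) + z) = -8 + (2*z**2 + z) = -8 + (z + 2*z**2) = -8 + z + 2*z**2)
n(d) = 40 - 10*d**2 - 5*d (n(d) = -5*(-8 + d + 2*d**2) = 40 - 10*d**2 - 5*d)
(2462 - 4347)*(n(-6) + 4669) = (2462 - 4347)*((40 - 10*(-6)**2 - 5*(-6)) + 4669) = -1885*((40 - 10*36 + 30) + 4669) = -1885*((40 - 360 + 30) + 4669) = -1885*(-290 + 4669) = -1885*4379 = -8254415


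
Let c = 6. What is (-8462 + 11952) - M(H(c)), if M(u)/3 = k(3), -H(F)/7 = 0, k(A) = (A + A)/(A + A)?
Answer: 3487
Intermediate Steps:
k(A) = 1 (k(A) = (2*A)/((2*A)) = (2*A)*(1/(2*A)) = 1)
H(F) = 0 (H(F) = -7*0 = 0)
M(u) = 3 (M(u) = 3*1 = 3)
(-8462 + 11952) - M(H(c)) = (-8462 + 11952) - 1*3 = 3490 - 3 = 3487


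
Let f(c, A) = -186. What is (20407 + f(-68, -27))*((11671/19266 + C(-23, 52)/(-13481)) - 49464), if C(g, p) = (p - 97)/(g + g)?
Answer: -229802472575338354/229756683 ≈ -1.0002e+9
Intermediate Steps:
C(g, p) = (-97 + p)/(2*g) (C(g, p) = (-97 + p)/((2*g)) = (-97 + p)*(1/(2*g)) = (-97 + p)/(2*g))
(20407 + f(-68, -27))*((11671/19266 + C(-23, 52)/(-13481)) - 49464) = (20407 - 186)*((11671/19266 + ((1/2)*(-97 + 52)/(-23))/(-13481)) - 49464) = 20221*((11671*(1/19266) + ((1/2)*(-1/23)*(-45))*(-1/13481)) - 49464) = 20221*((11671/19266 + (45/46)*(-1/13481)) - 49464) = 20221*((11671/19266 - 45/620126) - 49464) = 20221*(139165838/229756683 - 49464) = 20221*(-11364545402074/229756683) = -229802472575338354/229756683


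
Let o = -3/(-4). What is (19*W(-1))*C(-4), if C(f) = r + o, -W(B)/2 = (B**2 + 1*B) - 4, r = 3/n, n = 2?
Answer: 342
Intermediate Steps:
r = 3/2 ≈ 1.5000
W(B) = 8 - 2*B - 2*B**2 (W(B) = -2*((B**2 + 1*B) - 4) = -2*((B**2 + B) - 4) = -2*((B + B**2) - 4) = -2*(-4 + B + B**2) = 8 - 2*B - 2*B**2)
o = 3/4 (o = -3*(-1/4) = 3/4 ≈ 0.75000)
C(f) = 9/4 (C(f) = 3/2 + 3/4 = 9/4)
(19*W(-1))*C(-4) = (19*(8 - 2*(-1) - 2*(-1)**2))*(9/4) = (19*(8 + 2 - 2*1))*(9/4) = (19*(8 + 2 - 2))*(9/4) = (19*8)*(9/4) = 152*(9/4) = 342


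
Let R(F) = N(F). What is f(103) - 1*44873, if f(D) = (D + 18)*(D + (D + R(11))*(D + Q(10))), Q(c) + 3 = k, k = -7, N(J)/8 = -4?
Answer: 766553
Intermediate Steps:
N(J) = -32 (N(J) = 8*(-4) = -32)
R(F) = -32
Q(c) = -10 (Q(c) = -3 - 7 = -10)
f(D) = (18 + D)*(D + (-32 + D)*(-10 + D)) (f(D) = (D + 18)*(D + (D - 32)*(D - 10)) = (18 + D)*(D + (-32 + D)*(-10 + D)))
f(103) - 1*44873 = (5760 + 103**3 - 418*103 - 23*103**2) - 1*44873 = (5760 + 1092727 - 43054 - 23*10609) - 44873 = (5760 + 1092727 - 43054 - 244007) - 44873 = 811426 - 44873 = 766553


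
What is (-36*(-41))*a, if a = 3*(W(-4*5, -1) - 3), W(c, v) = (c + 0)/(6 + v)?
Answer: -30996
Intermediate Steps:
W(c, v) = c/(6 + v)
a = -21 (a = 3*((-4*5)/(6 - 1) - 3) = 3*(-20/5 - 3) = 3*(-20*⅕ - 3) = 3*(-4 - 3) = 3*(-7) = -21)
(-36*(-41))*a = -36*(-41)*(-21) = 1476*(-21) = -30996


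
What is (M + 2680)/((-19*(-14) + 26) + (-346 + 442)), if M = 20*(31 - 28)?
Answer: 685/97 ≈ 7.0619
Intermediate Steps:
M = 60 (M = 20*3 = 60)
(M + 2680)/((-19*(-14) + 26) + (-346 + 442)) = (60 + 2680)/((-19*(-14) + 26) + (-346 + 442)) = 2740/((266 + 26) + 96) = 2740/(292 + 96) = 2740/388 = 2740*(1/388) = 685/97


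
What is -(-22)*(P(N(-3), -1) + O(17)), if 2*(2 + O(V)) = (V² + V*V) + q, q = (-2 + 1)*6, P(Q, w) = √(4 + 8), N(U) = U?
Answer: 6248 + 44*√3 ≈ 6324.2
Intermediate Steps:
P(Q, w) = 2*√3 (P(Q, w) = √12 = 2*√3)
q = -6 (q = -1*6 = -6)
O(V) = -5 + V² (O(V) = -2 + ((V² + V*V) - 6)/2 = -2 + ((V² + V²) - 6)/2 = -2 + (2*V² - 6)/2 = -2 + (-6 + 2*V²)/2 = -2 + (-3 + V²) = -5 + V²)
-(-22)*(P(N(-3), -1) + O(17)) = -(-22)*(2*√3 + (-5 + 17²)) = -(-22)*(2*√3 + (-5 + 289)) = -(-22)*(2*√3 + 284) = -(-22)*(284 + 2*√3) = -(-6248 - 44*√3) = 6248 + 44*√3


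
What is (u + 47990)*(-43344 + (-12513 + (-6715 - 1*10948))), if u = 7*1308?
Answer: -4201373920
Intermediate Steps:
u = 9156
(u + 47990)*(-43344 + (-12513 + (-6715 - 1*10948))) = (9156 + 47990)*(-43344 + (-12513 + (-6715 - 1*10948))) = 57146*(-43344 + (-12513 + (-6715 - 10948))) = 57146*(-43344 + (-12513 - 17663)) = 57146*(-43344 - 30176) = 57146*(-73520) = -4201373920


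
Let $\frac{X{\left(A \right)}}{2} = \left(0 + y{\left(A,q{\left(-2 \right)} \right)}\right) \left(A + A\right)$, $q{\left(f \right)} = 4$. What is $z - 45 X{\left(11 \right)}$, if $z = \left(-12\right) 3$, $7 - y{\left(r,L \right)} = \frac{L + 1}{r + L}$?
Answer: $-13236$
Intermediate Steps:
$y{\left(r,L \right)} = 7 - \frac{1 + L}{L + r}$ ($y{\left(r,L \right)} = 7 - \frac{L + 1}{r + L} = 7 - \frac{1 + L}{L + r}$)
$z = -36$
$X{\left(A \right)} = \frac{4 A \left(23 + 7 A\right)}{4 + A}$ ($X{\left(A \right)} = 2 \left(0 + \frac{-1 + 6 \cdot 4 + 7 A}{4 + A}\right) \left(A + A\right) = 2 \left(0 + \frac{-1 + 24 + 7 A}{4 + A}\right) 2 A = 2 \left(0 + \frac{23 + 7 A}{4 + A}\right) 2 A = 2 \frac{23 + 7 A}{4 + A} 2 A = 2 \frac{2 A \left(23 + 7 A\right)}{4 + A} = \frac{4 A \left(23 + 7 A\right)}{4 + A}$)
$z - 45 X{\left(11 \right)} = -36 - 45 \cdot 4 \cdot 11 \frac{1}{4 + 11} \left(23 + 7 \cdot 11\right) = -36 - 45 \cdot 4 \cdot 11 \cdot \frac{1}{15} \left(23 + 77\right) = -36 - 45 \cdot 4 \cdot 11 \cdot \frac{1}{15} \cdot 100 = -36 - 13200 = -13236$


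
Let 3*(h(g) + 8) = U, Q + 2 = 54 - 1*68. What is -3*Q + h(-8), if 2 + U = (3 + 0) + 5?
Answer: 42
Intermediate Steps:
Q = -16 (Q = -2 + (54 - 1*68) = -2 + (54 - 68) = -2 - 14 = -16)
U = 6 (U = -2 + ((3 + 0) + 5) = -2 + (3 + 5) = -2 + 8 = 6)
h(g) = -6 (h(g) = -8 + (⅓)*6 = -8 + 2 = -6)
-3*Q + h(-8) = -3*(-16) - 6 = 48 - 6 = 42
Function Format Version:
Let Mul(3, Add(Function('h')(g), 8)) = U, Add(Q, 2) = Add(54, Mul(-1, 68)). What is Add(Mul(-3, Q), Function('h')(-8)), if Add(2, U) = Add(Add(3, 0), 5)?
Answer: 42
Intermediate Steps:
Q = -16 (Q = Add(-2, Add(54, Mul(-1, 68))) = Add(-2, Add(54, -68)) = Add(-2, -14) = -16)
U = 6 (U = Add(-2, Add(Add(3, 0), 5)) = Add(-2, Add(3, 5)) = Add(-2, 8) = 6)
Function('h')(g) = -6 (Function('h')(g) = Add(-8, Mul(Rational(1, 3), 6)) = Add(-8, 2) = -6)
Add(Mul(-3, Q), Function('h')(-8)) = Add(Mul(-3, -16), -6) = Add(48, -6) = 42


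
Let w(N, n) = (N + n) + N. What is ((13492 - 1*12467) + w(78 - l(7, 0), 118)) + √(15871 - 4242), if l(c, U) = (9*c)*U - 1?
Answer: 1301 + √11629 ≈ 1408.8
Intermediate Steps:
l(c, U) = -1 + 9*U*c (l(c, U) = 9*U*c - 1 = -1 + 9*U*c)
w(N, n) = n + 2*N
((13492 - 1*12467) + w(78 - l(7, 0), 118)) + √(15871 - 4242) = ((13492 - 1*12467) + (118 + 2*(78 - (-1 + 9*0*7)))) + √(15871 - 4242) = ((13492 - 12467) + (118 + 2*(78 - (-1 + 0)))) + √11629 = (1025 + (118 + 2*(78 - 1*(-1)))) + √11629 = (1025 + (118 + 2*(78 + 1))) + √11629 = (1025 + (118 + 2*79)) + √11629 = (1025 + (118 + 158)) + √11629 = (1025 + 276) + √11629 = 1301 + √11629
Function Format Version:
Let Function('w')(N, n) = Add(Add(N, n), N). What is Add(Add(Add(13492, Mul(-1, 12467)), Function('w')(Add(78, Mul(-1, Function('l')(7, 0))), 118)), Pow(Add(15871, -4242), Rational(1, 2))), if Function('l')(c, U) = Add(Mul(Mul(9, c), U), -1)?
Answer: Add(1301, Pow(11629, Rational(1, 2))) ≈ 1408.8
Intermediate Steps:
Function('l')(c, U) = Add(-1, Mul(9, U, c)) (Function('l')(c, U) = Add(Mul(9, U, c), -1) = Add(-1, Mul(9, U, c)))
Function('w')(N, n) = Add(n, Mul(2, N))
Add(Add(Add(13492, Mul(-1, 12467)), Function('w')(Add(78, Mul(-1, Function('l')(7, 0))), 118)), Pow(Add(15871, -4242), Rational(1, 2))) = Add(Add(Add(13492, Mul(-1, 12467)), Add(118, Mul(2, Add(78, Mul(-1, Add(-1, Mul(9, 0, 7))))))), Pow(Add(15871, -4242), Rational(1, 2))) = Add(Add(Add(13492, -12467), Add(118, Mul(2, Add(78, Mul(-1, Add(-1, 0)))))), Pow(11629, Rational(1, 2))) = Add(Add(1025, Add(118, Mul(2, Add(78, Mul(-1, -1))))), Pow(11629, Rational(1, 2))) = Add(Add(1025, Add(118, Mul(2, Add(78, 1)))), Pow(11629, Rational(1, 2))) = Add(Add(1025, Add(118, Mul(2, 79))), Pow(11629, Rational(1, 2))) = Add(Add(1025, Add(118, 158)), Pow(11629, Rational(1, 2))) = Add(Add(1025, 276), Pow(11629, Rational(1, 2))) = Add(1301, Pow(11629, Rational(1, 2)))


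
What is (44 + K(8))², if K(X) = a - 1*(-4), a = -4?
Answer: 1936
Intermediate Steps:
K(X) = 0 (K(X) = -4 - 1*(-4) = -4 + 4 = 0)
(44 + K(8))² = (44 + 0)² = 44² = 1936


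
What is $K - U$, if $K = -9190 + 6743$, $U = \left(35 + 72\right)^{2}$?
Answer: $-13896$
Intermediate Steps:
$U = 11449$ ($U = 107^{2} = 11449$)
$K = -2447$
$K - U = -2447 - 11449 = -13896$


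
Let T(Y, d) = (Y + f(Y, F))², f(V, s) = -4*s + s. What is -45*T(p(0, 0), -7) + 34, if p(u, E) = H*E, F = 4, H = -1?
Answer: -6446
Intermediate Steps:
p(u, E) = -E
f(V, s) = -3*s
T(Y, d) = (-12 + Y)² (T(Y, d) = (Y - 3*4)² = (Y - 12)² = (-12 + Y)²)
-45*T(p(0, 0), -7) + 34 = -45*(-12 - 1*0)² + 34 = -45*(-12 + 0)² + 34 = -45*(-12)² + 34 = -45*144 + 34 = -6480 + 34 = -6446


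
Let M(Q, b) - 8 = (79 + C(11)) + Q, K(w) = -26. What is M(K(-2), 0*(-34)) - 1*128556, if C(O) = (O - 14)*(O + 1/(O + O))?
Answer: -2827619/22 ≈ -1.2853e+5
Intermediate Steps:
C(O) = (-14 + O)*(O + 1/(2*O))
M(Q, b) = 1185/22 + Q (M(Q, b) = 8 + ((79 + (½ + 11² - 14*11 - 7/11)) + Q) = 8 + ((79 + (½ + 121 - 154 - 7*1/11)) + Q) = 8 + ((79 + (½ + 121 - 154 - 7/11)) + Q) = 8 + ((79 - 729/22) + Q) = 8 + (1009/22 + Q) = 1185/22 + Q)
M(K(-2), 0*(-34)) - 1*128556 = (1185/22 - 26) - 1*128556 = 613/22 - 128556 = -2827619/22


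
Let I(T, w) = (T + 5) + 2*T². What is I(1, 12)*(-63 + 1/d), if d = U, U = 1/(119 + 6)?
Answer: 496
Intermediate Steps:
U = 1/125 ≈ 0.0080000
d = 1/125 ≈ 0.0080000
I(T, w) = 5 + T + 2*T² (I(T, w) = (5 + T) + 2*T² = 5 + T + 2*T²)
I(1, 12)*(-63 + 1/d) = (5 + 1 + 2*1²)*(-63 + 1/(1/125)) = (5 + 1 + 2*1)*(-63 + 125) = (5 + 1 + 2)*62 = 8*62 = 496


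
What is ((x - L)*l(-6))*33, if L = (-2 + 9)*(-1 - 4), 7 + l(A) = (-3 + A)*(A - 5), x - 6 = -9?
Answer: 97152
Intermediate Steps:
x = -3 (x = 6 - 9 = -3)
l(A) = -7 + (-5 + A)*(-3 + A) (l(A) = -7 + (-3 + A)*(A - 5) = -7 + (-3 + A)*(-5 + A) = -7 + (-5 + A)*(-3 + A))
L = -35 (L = 7*(-5) = -35)
((x - L)*l(-6))*33 = ((-3 - 1*(-35))*(8 + (-6)² - 8*(-6)))*33 = ((-3 + 35)*(8 + 36 + 48))*33 = (32*92)*33 = 2944*33 = 97152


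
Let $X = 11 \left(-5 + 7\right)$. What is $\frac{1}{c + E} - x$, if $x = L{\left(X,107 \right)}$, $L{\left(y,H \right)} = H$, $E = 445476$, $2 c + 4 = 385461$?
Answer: $- \frac{136575761}{1276409} \approx -107.0$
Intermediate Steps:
$c = \frac{385457}{2}$ ($c = -2 + \frac{1}{2} \cdot 385461 = -2 + \frac{385461}{2} = \frac{385457}{2} \approx 1.9273 \cdot 10^{5}$)
$X = 22$ ($X = 11 \cdot 2 = 22$)
$x = 107$
$\frac{1}{c + E} - x = \frac{1}{\frac{385457}{2} + 445476} - 107 = \frac{1}{\frac{1276409}{2}} - 107 = \frac{2}{1276409} - 107 = - \frac{136575761}{1276409}$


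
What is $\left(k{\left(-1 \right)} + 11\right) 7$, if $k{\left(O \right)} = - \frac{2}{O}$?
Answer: $91$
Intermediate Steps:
$\left(k{\left(-1 \right)} + 11\right) 7 = \left(- \frac{2}{-1} + 11\right) 7 = \left(\left(-2\right) \left(-1\right) + 11\right) 7 = \left(2 + 11\right) 7 = 13 \cdot 7 = 91$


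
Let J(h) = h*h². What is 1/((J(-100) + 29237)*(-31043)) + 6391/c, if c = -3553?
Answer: -17508664964706/9733732846307 ≈ -1.7988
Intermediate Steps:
J(h) = h³
1/((J(-100) + 29237)*(-31043)) + 6391/c = 1/(((-100)³ + 29237)*(-31043)) + 6391/(-3553) = -1/31043/(-1000000 + 29237) + 6391*(-1/3553) = -1/31043/(-970763) - 581/323 = -1/970763*(-1/31043) - 581/323 = 1/30135395809 - 581/323 = -17508664964706/9733732846307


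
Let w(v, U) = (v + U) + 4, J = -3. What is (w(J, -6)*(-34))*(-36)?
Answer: -6120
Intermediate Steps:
w(v, U) = 4 + U + v (w(v, U) = (U + v) + 4 = 4 + U + v)
(w(J, -6)*(-34))*(-36) = ((4 - 6 - 3)*(-34))*(-36) = -5*(-34)*(-36) = 170*(-36) = -6120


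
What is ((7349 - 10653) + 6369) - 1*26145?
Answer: -23080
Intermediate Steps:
((7349 - 10653) + 6369) - 1*26145 = (-3304 + 6369) - 26145 = 3065 - 26145 = -23080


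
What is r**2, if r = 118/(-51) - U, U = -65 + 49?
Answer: 487204/2601 ≈ 187.31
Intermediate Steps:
U = -16
r = 698/51 (r = 118/(-51) - 1*(-16) = 118*(-1/51) + 16 = -118/51 + 16 = 698/51 ≈ 13.686)
r**2 = (698/51)**2 = 487204/2601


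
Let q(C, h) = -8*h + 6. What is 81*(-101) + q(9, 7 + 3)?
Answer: -8255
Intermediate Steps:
q(C, h) = 6 - 8*h
81*(-101) + q(9, 7 + 3) = 81*(-101) + (6 - 8*(7 + 3)) = -8181 + (6 - 8*10) = -8181 + (6 - 80) = -8181 - 74 = -8255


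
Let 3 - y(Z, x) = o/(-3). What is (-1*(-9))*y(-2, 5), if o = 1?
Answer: 30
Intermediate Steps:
y(Z, x) = 10/3 (y(Z, x) = 3 - 1/(-3) = 3 - (-1)/3 = 3 - 1*(-⅓) = 3 + ⅓ = 10/3)
(-1*(-9))*y(-2, 5) = -1*(-9)*(10/3) = 9*(10/3) = 30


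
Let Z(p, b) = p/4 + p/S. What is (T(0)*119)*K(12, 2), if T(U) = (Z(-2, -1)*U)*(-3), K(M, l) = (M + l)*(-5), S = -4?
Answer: 0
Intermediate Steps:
Z(p, b) = 0 (Z(p, b) = p/4 + p/(-4) = p*(¼) + p*(-¼) = p/4 - p/4 = 0)
K(M, l) = -5*M - 5*l
T(U) = 0 (T(U) = (0*U)*(-3) = 0*(-3) = 0)
(T(0)*119)*K(12, 2) = (0*119)*(-5*12 - 5*2) = 0*(-60 - 10) = 0*(-70) = 0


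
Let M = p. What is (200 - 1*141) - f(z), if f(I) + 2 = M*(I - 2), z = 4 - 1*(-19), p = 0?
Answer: 61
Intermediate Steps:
z = 23 (z = 4 + 19 = 23)
M = 0
f(I) = -2 (f(I) = -2 + 0*(I - 2) = -2 + 0*(-2 + I) = -2 + 0 = -2)
(200 - 1*141) - f(z) = (200 - 1*141) - 1*(-2) = (200 - 141) + 2 = 59 + 2 = 61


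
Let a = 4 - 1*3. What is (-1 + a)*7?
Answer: 0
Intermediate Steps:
a = 1 (a = 4 - 3 = 1)
(-1 + a)*7 = (-1 + 1)*7 = 0*7 = 0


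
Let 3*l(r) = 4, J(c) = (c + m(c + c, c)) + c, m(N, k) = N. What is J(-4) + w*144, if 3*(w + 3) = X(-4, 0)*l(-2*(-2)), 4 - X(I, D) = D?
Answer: -192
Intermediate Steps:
X(I, D) = 4 - D
J(c) = 4*c (J(c) = (c + (c + c)) + c = (c + 2*c) + c = 3*c + c = 4*c)
l(r) = 4/3 (l(r) = (⅓)*4 = 4/3)
w = -11/9 (w = -3 + ((4 - 1*0)*(4/3))/3 = -3 + ((4 + 0)*(4/3))/3 = -3 + (4*(4/3))/3 = -3 + (⅓)*(16/3) = -3 + 16/9 = -11/9 ≈ -1.2222)
J(-4) + w*144 = 4*(-4) - 11/9*144 = -16 - 176 = -192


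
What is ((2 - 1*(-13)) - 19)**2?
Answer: 16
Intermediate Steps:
((2 - 1*(-13)) - 19)**2 = ((2 + 13) - 19)**2 = (15 - 19)**2 = (-4)**2 = 16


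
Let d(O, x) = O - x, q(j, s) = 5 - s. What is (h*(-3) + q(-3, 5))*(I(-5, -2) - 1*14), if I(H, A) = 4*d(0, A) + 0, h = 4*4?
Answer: 288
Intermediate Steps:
h = 16
I(H, A) = -4*A (I(H, A) = 4*(0 - A) + 0 = 4*(-A) + 0 = -4*A + 0 = -4*A)
(h*(-3) + q(-3, 5))*(I(-5, -2) - 1*14) = (16*(-3) + (5 - 1*5))*(-4*(-2) - 1*14) = (-48 + (5 - 5))*(8 - 14) = (-48 + 0)*(-6) = -48*(-6) = 288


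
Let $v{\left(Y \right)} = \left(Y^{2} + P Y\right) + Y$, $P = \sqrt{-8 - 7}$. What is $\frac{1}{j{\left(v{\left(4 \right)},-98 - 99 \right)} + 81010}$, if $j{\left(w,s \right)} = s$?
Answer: $\frac{1}{80813} \approx 1.2374 \cdot 10^{-5}$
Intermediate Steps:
$P = i \sqrt{15}$ ($P = \sqrt{-15} = i \sqrt{15} \approx 3.873 i$)
$v{\left(Y \right)} = Y + Y^{2} + i Y \sqrt{15}$ ($v{\left(Y \right)} = \left(Y^{2} + i \sqrt{15} Y\right) + Y = \left(Y^{2} + i Y \sqrt{15}\right) + Y = Y + Y^{2} + i Y \sqrt{15}$)
$\frac{1}{j{\left(v{\left(4 \right)},-98 - 99 \right)} + 81010} = \frac{1}{\left(-98 - 99\right) + 81010} = \frac{1}{-197 + 81010} = \frac{1}{80813}$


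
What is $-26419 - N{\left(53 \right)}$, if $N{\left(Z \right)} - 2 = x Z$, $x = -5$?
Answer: $-26156$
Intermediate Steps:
$N{\left(Z \right)} = 2 - 5 Z$
$-26419 - N{\left(53 \right)} = -26419 - \left(2 - 265\right) = -26419 - -263 = -26419 + 263 = -26156$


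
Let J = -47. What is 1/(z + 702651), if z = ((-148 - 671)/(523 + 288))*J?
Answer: 811/569888454 ≈ 1.4231e-6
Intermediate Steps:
z = 38493/811 (z = ((-148 - 671)/(523 + 288))*(-47) = -819/811*(-47) = 38493/811 ≈ 47.464)
1/(z + 702651) = 1/(38493/811 + 702651) = 1/(569888454/811) = 811/569888454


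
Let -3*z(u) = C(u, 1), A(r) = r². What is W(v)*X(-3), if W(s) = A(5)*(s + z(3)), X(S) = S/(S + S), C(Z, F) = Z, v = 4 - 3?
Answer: 0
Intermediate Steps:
v = 1
z(u) = -u/3
X(S) = ½ (X(S) = S/((2*S)) = S*(1/(2*S)) = ½)
W(s) = -25 + 25*s (W(s) = 5²*(s - ⅓*3) = 25*(s - 1) = 25*(-1 + s) = -25 + 25*s)
W(v)*X(-3) = (-25 + 25*1)*(½) = (-25 + 25)*(½) = 0*(½) = 0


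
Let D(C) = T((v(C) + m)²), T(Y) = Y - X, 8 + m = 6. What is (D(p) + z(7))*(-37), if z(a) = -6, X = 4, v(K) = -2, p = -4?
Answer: -222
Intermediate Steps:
m = -2 (m = -8 + 6 = -2)
T(Y) = -4 + Y (T(Y) = Y - 1*4 = Y - 4 = -4 + Y)
D(C) = 12 (D(C) = -4 + (-2 - 2)² = -4 + (-4)² = -4 + 16 = 12)
(D(p) + z(7))*(-37) = (12 - 6)*(-37) = 6*(-37) = -222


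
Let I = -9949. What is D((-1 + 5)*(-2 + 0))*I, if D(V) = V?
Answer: 79592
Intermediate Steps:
D((-1 + 5)*(-2 + 0))*I = ((-1 + 5)*(-2 + 0))*(-9949) = (4*(-2))*(-9949) = -8*(-9949) = 79592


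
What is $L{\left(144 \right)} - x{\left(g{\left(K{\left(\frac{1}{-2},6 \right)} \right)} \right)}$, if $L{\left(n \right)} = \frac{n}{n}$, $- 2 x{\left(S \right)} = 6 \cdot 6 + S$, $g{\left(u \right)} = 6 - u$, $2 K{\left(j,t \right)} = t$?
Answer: $\frac{41}{2} \approx 20.5$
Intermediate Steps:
$K{\left(j,t \right)} = \frac{t}{2}$
$x{\left(S \right)} = -18 - \frac{S}{2}$ ($x{\left(S \right)} = - \frac{6 \cdot 6 + S}{2} = - \frac{36 + S}{2} = -18 - \frac{S}{2}$)
$L{\left(n \right)} = 1$
$L{\left(144 \right)} - x{\left(g{\left(K{\left(\frac{1}{-2},6 \right)} \right)} \right)} = 1 - \left(-18 - \frac{6 - \frac{1}{2} \cdot 6}{2}\right) = 1 - \left(-18 - \frac{6 - 3}{2}\right) = 1 - \left(-18 - \frac{3}{2}\right) = 1 - - \frac{39}{2} = 1 + \frac{39}{2} = \frac{41}{2}$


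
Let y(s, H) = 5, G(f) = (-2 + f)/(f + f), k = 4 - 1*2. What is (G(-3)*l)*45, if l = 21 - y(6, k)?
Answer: 600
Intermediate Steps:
k = 2 (k = 4 - 2 = 2)
G(f) = (-2 + f)/(2*f) (G(f) = (-2 + f)/((2*f)) = (-2 + f)*(1/(2*f)) = (-2 + f)/(2*f))
l = 16 (l = 21 - 1*5 = 21 - 5 = 16)
(G(-3)*l)*45 = (((½)*(-2 - 3)/(-3))*16)*45 = (((½)*(-⅓)*(-5))*16)*45 = ((⅚)*16)*45 = (40/3)*45 = 600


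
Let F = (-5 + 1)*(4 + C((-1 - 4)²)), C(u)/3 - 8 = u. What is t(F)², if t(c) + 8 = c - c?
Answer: 64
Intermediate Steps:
C(u) = 24 + 3*u
F = -412 (F = (-5 + 1)*(4 + (24 + 3*(-1 - 4)²)) = -4*(4 + (24 + 3*(-5)²)) = -4*(4 + (24 + 3*25)) = -4*(4 + (24 + 75)) = -4*(4 + 99) = -4*103 = -412)
t(c) = -8 (t(c) = -8 + (c - c) = -8 + 0 = -8)
t(F)² = (-8)² = 64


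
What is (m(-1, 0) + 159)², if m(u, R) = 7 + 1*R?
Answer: 27556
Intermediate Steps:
m(u, R) = 7 + R
(m(-1, 0) + 159)² = ((7 + 0) + 159)² = (7 + 159)² = 166² = 27556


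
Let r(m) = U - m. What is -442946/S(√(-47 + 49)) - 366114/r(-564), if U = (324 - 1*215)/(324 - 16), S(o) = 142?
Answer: -46502839285/12341291 ≈ -3768.1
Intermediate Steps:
U = 109/308 (U = (324 - 215)/308 = 109*(1/308) = 109/308 ≈ 0.35390)
r(m) = 109/308 - m
-442946/S(√(-47 + 49)) - 366114/r(-564) = -442946/142 - 366114/(109/308 - 1*(-564)) = -442946*1/142 - 366114/(109/308 + 564) = -221473/71 - 366114/173821/308 = -221473/71 - 366114*308/173821 = -221473/71 - 112763112/173821 = -46502839285/12341291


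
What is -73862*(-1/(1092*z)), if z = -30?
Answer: -36931/16380 ≈ -2.2546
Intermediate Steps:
-73862*(-1/(1092*z)) = -73862/((42*(-26))*(-30)) = -73862/((-1092*(-30))) = -73862/32760 = -73862*1/32760 = -36931/16380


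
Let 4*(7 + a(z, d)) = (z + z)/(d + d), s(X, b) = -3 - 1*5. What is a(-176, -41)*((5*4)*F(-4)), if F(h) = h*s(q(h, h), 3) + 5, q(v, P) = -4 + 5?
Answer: -179820/41 ≈ -4385.9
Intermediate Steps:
q(v, P) = 1
s(X, b) = -8 (s(X, b) = -3 - 5 = -8)
F(h) = 5 - 8*h (F(h) = h*(-8) + 5 = -8*h + 5 = 5 - 8*h)
a(z, d) = -7 + z/(4*d) (a(z, d) = -7 + ((z + z)/(d + d))/4 = -7 + ((2*z)/((2*d)))/4 = -7 + ((2*z)*(1/(2*d)))/4 = -7 + (z/d)/4 = -7 + z/(4*d))
a(-176, -41)*((5*4)*F(-4)) = (-7 + (¼)*(-176)/(-41))*((5*4)*(5 - 8*(-4))) = (-7 + (¼)*(-176)*(-1/41))*(20*(5 + 32)) = (-7 + 44/41)*(20*37) = -243/41*740 = -179820/41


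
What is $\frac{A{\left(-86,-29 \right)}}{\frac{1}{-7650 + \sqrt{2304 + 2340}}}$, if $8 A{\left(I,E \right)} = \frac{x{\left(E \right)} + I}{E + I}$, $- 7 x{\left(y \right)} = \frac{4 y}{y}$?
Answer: $- \frac{231795}{322} + \frac{909 \sqrt{129}}{1610} \approx -713.45$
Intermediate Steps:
$x{\left(y \right)} = - \frac{4}{7}$ ($x{\left(y \right)} = - \frac{4 y \frac{1}{y}}{7} = \left(- \frac{1}{7}\right) 4 = - \frac{4}{7}$)
$A{\left(I,E \right)} = \frac{- \frac{4}{7} + I}{8 \left(E + I\right)}$ ($A{\left(I,E \right)} = \frac{\left(- \frac{4}{7} + I\right) \frac{1}{E + I}}{8} = \frac{\frac{1}{E + I} \left(- \frac{4}{7} + I\right)}{8} = \frac{- \frac{4}{7} + I}{8 \left(E + I\right)}$)
$\frac{A{\left(-86,-29 \right)}}{\frac{1}{-7650 + \sqrt{2304 + 2340}}} = \frac{\frac{1}{-29 - 86} \left(- \frac{1}{14} + \frac{1}{8} \left(-86\right)\right)}{\frac{1}{-7650 + \sqrt{2304 + 2340}}} = \frac{\frac{1}{-115} \left(- \frac{1}{14} - \frac{43}{4}\right)}{\frac{1}{-7650 + \sqrt{4644}}} = \frac{\left(- \frac{1}{115}\right) \left(- \frac{303}{28}\right)}{\frac{1}{-7650 + 6 \sqrt{129}}} = \frac{303 \left(-7650 + 6 \sqrt{129}\right)}{3220} = - \frac{231795}{322} + \frac{909 \sqrt{129}}{1610}$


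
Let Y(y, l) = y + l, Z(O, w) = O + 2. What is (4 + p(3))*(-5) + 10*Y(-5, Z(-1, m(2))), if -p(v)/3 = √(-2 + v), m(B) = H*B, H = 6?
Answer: -45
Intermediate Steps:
m(B) = 6*B
p(v) = -3*√(-2 + v)
Z(O, w) = 2 + O
Y(y, l) = l + y
(4 + p(3))*(-5) + 10*Y(-5, Z(-1, m(2))) = (4 - 3*√(-2 + 3))*(-5) + 10*((2 - 1) - 5) = (4 - 3*√1)*(-5) + 10*(1 - 5) = (4 - 3*1)*(-5) + 10*(-4) = (4 - 3)*(-5) - 40 = 1*(-5) - 40 = -5 - 40 = -45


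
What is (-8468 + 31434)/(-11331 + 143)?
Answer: -11483/5594 ≈ -2.0527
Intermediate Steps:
(-8468 + 31434)/(-11331 + 143) = 22966/(-11188) = 22966*(-1/11188) = -11483/5594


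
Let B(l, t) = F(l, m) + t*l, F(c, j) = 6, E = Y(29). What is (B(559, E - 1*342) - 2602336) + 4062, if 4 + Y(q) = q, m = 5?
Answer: -2775471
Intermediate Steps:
Y(q) = -4 + q
E = 25 (E = -4 + 29 = 25)
B(l, t) = 6 + l*t (B(l, t) = 6 + t*l = 6 + l*t)
(B(559, E - 1*342) - 2602336) + 4062 = ((6 + 559*(25 - 1*342)) - 2602336) + 4062 = ((6 + 559*(25 - 342)) - 2602336) + 4062 = ((6 + 559*(-317)) - 2602336) + 4062 = ((6 - 177203) - 2602336) + 4062 = (-177197 - 2602336) + 4062 = -2779533 + 4062 = -2775471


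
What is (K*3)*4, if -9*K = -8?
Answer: 32/3 ≈ 10.667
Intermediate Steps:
K = 8/9 (K = -⅑*(-8) = 8/9 ≈ 0.88889)
(K*3)*4 = ((8/9)*3)*4 = (8/3)*4 = 32/3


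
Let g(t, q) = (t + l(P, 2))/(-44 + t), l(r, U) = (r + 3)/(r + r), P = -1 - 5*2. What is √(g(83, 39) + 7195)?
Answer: 2*√331142097/429 ≈ 84.836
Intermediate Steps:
P = -11 (P = -1 - 10 = -11)
l(r, U) = (3 + r)/(2*r) (l(r, U) = (3 + r)/((2*r)) = (3 + r)*(1/(2*r)) = (3 + r)/(2*r))
g(t, q) = (4/11 + t)/(-44 + t) (g(t, q) = (t + (½)*(3 - 11)/(-11))/(-44 + t) = (t + (½)*(-1/11)*(-8))/(-44 + t) = (t + 4/11)/(-44 + t) = (4/11 + t)/(-44 + t))
√(g(83, 39) + 7195) = √((4/11 + 83)/(-44 + 83) + 7195) = √((917/11)/39 + 7195) = √((1/39)*(917/11) + 7195) = √(917/429 + 7195) = √(3087572/429) = 2*√331142097/429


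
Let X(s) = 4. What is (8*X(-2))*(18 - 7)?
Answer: 352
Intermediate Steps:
(8*X(-2))*(18 - 7) = (8*4)*(18 - 7) = 32*11 = 352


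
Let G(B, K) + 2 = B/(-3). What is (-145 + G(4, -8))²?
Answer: 198025/9 ≈ 22003.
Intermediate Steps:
G(B, K) = -2 - B/3 (G(B, K) = -2 + B/(-3) = -2 + B*(-⅓) = -2 - B/3)
(-145 + G(4, -8))² = (-145 + (-2 - ⅓*4))² = (-145 + (-2 - 4/3))² = (-145 - 10/3)² = (-445/3)² = 198025/9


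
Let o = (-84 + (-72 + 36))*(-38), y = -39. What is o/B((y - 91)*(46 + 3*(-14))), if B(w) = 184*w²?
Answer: 57/621920 ≈ 9.1652e-5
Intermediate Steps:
o = 4560 (o = (-84 - 36)*(-38) = -120*(-38) = 4560)
o/B((y - 91)*(46 + 3*(-14))) = 4560/((184*((-39 - 91)*(46 + 3*(-14)))²)) = 4560/((184*(-130*(46 - 42))²)) = 4560/((184*(-130*4)²)) = 4560/((184*(-520)²)) = 4560/((184*270400)) = 4560/49753600 = 4560*(1/49753600) = 57/621920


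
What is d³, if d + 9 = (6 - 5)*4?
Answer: -125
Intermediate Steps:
d = -5 (d = -9 + (6 - 5)*4 = -9 + 1*4 = -9 + 4 = -5)
d³ = (-5)³ = -125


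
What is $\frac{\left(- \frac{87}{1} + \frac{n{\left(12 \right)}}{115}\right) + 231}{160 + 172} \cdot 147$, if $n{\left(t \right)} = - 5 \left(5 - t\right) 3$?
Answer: $\frac{489951}{7636} \approx 64.163$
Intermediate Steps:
$n{\left(t \right)} = -75 + 15 t$ ($n{\left(t \right)} = \left(-25 + 5 t\right) 3 = -75 + 15 t$)
$\frac{\left(- \frac{87}{1} + \frac{n{\left(12 \right)}}{115}\right) + 231}{160 + 172} \cdot 147 = \frac{\left(- \frac{87}{1} + \frac{-75 + 15 \cdot 12}{115}\right) + 231}{160 + 172} \cdot 147 = \frac{\left(\left(-87\right) 1 + \left(-75 + 180\right) \frac{1}{115}\right) + 231}{332} \cdot 147 = \left(\left(-87 + 105 \cdot \frac{1}{115}\right) + 231\right) \frac{1}{332} \cdot 147 = \left(\left(-87 + \frac{21}{23}\right) + 231\right) \frac{1}{332} \cdot 147 = \left(- \frac{1980}{23} + 231\right) \frac{1}{332} \cdot 147 = \frac{3333}{23} \cdot \frac{1}{332} \cdot 147 = \frac{3333}{7636} \cdot 147 = \frac{489951}{7636}$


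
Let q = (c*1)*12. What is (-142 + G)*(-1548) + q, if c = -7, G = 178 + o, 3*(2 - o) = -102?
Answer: -111540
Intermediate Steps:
o = 36 (o = 2 - ⅓*(-102) = 2 + 34 = 36)
G = 214 (G = 178 + 36 = 214)
q = -84 (q = -7*1*12 = -7*12 = -84)
(-142 + G)*(-1548) + q = (-142 + 214)*(-1548) - 84 = 72*(-1548) - 84 = -111456 - 84 = -111540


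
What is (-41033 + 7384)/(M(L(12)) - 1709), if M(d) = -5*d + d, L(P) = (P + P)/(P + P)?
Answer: 33649/1713 ≈ 19.643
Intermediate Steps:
L(P) = 1 (L(P) = (2*P)/((2*P)) = (2*P)*(1/(2*P)) = 1)
M(d) = -4*d
(-41033 + 7384)/(M(L(12)) - 1709) = (-41033 + 7384)/(-4*1 - 1709) = -33649/(-4 - 1709) = -33649/(-1713) = -33649*(-1/1713) = 33649/1713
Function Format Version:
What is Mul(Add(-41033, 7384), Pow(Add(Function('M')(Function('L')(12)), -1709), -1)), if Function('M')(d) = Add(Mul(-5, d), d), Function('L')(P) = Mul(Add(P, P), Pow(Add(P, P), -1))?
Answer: Rational(33649, 1713) ≈ 19.643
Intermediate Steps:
Function('L')(P) = 1 (Function('L')(P) = Mul(Mul(2, P), Pow(Mul(2, P), -1)) = Mul(Mul(2, P), Mul(Rational(1, 2), Pow(P, -1))) = 1)
Function('M')(d) = Mul(-4, d)
Mul(Add(-41033, 7384), Pow(Add(Function('M')(Function('L')(12)), -1709), -1)) = Mul(Add(-41033, 7384), Pow(Add(Mul(-4, 1), -1709), -1)) = Mul(-33649, Pow(Add(-4, -1709), -1)) = Mul(-33649, Pow(-1713, -1)) = Mul(-33649, Rational(-1, 1713)) = Rational(33649, 1713)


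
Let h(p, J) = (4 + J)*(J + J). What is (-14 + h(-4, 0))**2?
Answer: 196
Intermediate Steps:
h(p, J) = 2*J*(4 + J) (h(p, J) = (4 + J)*(2*J) = 2*J*(4 + J))
(-14 + h(-4, 0))**2 = (-14 + 2*0*(4 + 0))**2 = (-14 + 2*0*4)**2 = (-14 + 0)**2 = (-14)**2 = 196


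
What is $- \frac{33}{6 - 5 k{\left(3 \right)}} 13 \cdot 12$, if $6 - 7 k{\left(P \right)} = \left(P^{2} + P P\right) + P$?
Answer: $-308$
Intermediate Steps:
$k{\left(P \right)} = \frac{6}{7} - \frac{2 P^{2}}{7} - \frac{P}{7}$ ($k{\left(P \right)} = \frac{6}{7} - \frac{\left(P^{2} + P P\right) + P}{7} = \frac{6}{7} - \frac{\left(P^{2} + P^{2}\right) + P}{7} = \frac{6}{7} - \frac{2 P^{2} + P}{7} = \frac{6}{7} - \frac{P + 2 P^{2}}{7} = \frac{6}{7} - \left(\frac{P}{7} + \frac{2 P^{2}}{7}\right) = \frac{6}{7} - \frac{2 P^{2}}{7} - \frac{P}{7}$)
$- \frac{33}{6 - 5 k{\left(3 \right)}} 13 \cdot 12 = - \frac{33}{6 - 5 \left(\frac{6}{7} - \frac{2 \cdot 3^{2}}{7} - \frac{3}{7}\right)} 13 \cdot 12 = - \frac{33}{6 - 5 \left(\frac{6}{7} - \frac{18}{7} - \frac{3}{7}\right)} 13 \cdot 12 = - \frac{33}{6 - - \frac{75}{7}} \cdot 13 \cdot 12 = - \frac{33}{6 + \frac{75}{7}} \cdot 13 \cdot 12 = - \frac{33}{\frac{117}{7}} \cdot 13 \cdot 12 = \left(-33\right) \frac{7}{117} \cdot 13 \cdot 12 = \left(- \frac{77}{39}\right) 13 \cdot 12 = \left(- \frac{77}{3}\right) 12 = -308$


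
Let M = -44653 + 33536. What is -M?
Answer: 11117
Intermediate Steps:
M = -11117
-M = -1*(-11117) = 11117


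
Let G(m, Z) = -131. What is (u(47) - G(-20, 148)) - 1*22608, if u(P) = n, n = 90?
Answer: -22387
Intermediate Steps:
u(P) = 90
(u(47) - G(-20, 148)) - 1*22608 = (90 - 1*(-131)) - 1*22608 = (90 + 131) - 22608 = 221 - 22608 = -22387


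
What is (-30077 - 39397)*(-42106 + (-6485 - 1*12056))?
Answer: 4213389678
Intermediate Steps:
(-30077 - 39397)*(-42106 + (-6485 - 1*12056)) = -69474*(-42106 + (-6485 - 12056)) = -69474*(-42106 - 18541) = -69474*(-60647) = 4213389678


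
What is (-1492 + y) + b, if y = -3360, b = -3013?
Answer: -7865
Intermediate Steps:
(-1492 + y) + b = (-1492 - 3360) - 3013 = -4852 - 3013 = -7865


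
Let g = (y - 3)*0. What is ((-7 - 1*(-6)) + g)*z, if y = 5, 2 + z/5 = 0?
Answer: 10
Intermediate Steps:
z = -10 (z = -10 + 5*0 = -10 + 0 = -10)
g = 0 (g = (5 - 3)*0 = 2*0 = 0)
((-7 - 1*(-6)) + g)*z = ((-7 - 1*(-6)) + 0)*(-10) = ((-7 + 6) + 0)*(-10) = (-1 + 0)*(-10) = -1*(-10) = 10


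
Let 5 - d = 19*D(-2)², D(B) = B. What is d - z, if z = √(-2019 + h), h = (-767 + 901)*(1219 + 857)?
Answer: -71 - 57*√85 ≈ -596.51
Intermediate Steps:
h = 278184 (h = 134*2076 = 278184)
z = 57*√85 (z = √(-2019 + 278184) = √276165 = 57*√85 ≈ 525.51)
d = -71 (d = 5 - 19*(-2)² = 5 - 19*4 = 5 - 1*76 = 5 - 76 = -71)
d - z = -71 - 57*√85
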